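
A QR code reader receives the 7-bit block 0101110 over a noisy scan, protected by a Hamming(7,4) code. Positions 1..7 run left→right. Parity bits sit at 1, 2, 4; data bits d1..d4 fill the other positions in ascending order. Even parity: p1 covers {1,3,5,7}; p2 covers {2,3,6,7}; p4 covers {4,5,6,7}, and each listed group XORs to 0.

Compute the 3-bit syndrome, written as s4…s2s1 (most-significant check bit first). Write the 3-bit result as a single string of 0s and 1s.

101

s1 (pos 1,3,5,7): 0⊕0⊕1⊕0 = 1
s2 (pos 2,3,6,7): 1⊕0⊕1⊕0 = 0
s4 (pos 4,5,6,7): 1⊕1⊕1⊕0 = 1
Syndrome s4…s1 = 101 → error at position 5.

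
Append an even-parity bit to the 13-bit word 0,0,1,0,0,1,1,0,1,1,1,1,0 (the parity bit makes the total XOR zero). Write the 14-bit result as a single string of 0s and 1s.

00100110111101

XOR of the 13 data bits: 0⊕0⊕1⊕0⊕0⊕1⊕1⊕0⊕1⊕1⊕1⊕1⊕0 = 1
Parity bit = 1 (so all 14 bits XOR to 0).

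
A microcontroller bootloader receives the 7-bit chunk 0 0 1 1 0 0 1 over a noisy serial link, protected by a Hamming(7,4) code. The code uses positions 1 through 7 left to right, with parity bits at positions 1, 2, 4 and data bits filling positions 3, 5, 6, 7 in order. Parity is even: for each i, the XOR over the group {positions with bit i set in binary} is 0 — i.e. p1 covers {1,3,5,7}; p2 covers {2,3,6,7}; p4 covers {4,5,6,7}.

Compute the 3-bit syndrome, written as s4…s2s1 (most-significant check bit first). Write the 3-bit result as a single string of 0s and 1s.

s1 (pos 1,3,5,7): 0⊕1⊕0⊕1 = 0
s2 (pos 2,3,6,7): 0⊕1⊕0⊕1 = 0
s4 (pos 4,5,6,7): 1⊕0⊕0⊕1 = 0
Syndrome s4…s1 = 000 → no error.

000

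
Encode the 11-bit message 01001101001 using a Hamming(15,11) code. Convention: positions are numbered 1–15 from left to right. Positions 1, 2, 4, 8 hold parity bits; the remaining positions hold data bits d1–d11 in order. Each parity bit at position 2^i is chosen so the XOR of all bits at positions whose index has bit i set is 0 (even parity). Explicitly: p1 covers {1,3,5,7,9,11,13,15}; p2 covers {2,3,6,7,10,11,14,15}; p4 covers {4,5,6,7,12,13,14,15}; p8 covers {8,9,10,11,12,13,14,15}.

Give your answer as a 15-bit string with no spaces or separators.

100110001101001

Place data at non-parity positions: p1 p2 0 p4 1 0 0 p8 1 1 0 1 0 0 1
p1 (pos 1,3,5,7,9,11,13,15): XOR of data positions = 0⊕1⊕0⊕1⊕0⊕0⊕1 = 1
p2 (pos 2,3,6,7,10,11,14,15): XOR of data positions = 0⊕0⊕0⊕1⊕0⊕0⊕1 = 0
p4 (pos 4,5,6,7,12,13,14,15): XOR of data positions = 1⊕0⊕0⊕1⊕0⊕0⊕1 = 1
p8 (pos 8,9,10,11,12,13,14,15): XOR of data positions = 1⊕1⊕0⊕1⊕0⊕0⊕1 = 0
Codeword: 100110001101001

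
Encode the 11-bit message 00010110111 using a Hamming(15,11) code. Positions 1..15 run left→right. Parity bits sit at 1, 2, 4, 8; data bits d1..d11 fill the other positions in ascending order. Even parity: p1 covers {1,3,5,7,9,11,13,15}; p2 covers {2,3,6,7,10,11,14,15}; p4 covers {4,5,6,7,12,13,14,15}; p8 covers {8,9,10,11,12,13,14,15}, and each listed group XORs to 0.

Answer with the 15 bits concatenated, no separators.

Place data at non-parity positions: p1 p2 0 p4 0 0 1 p8 0 1 1 0 1 1 1
p1 (pos 1,3,5,7,9,11,13,15): XOR of data positions = 0⊕0⊕1⊕0⊕1⊕1⊕1 = 0
p2 (pos 2,3,6,7,10,11,14,15): XOR of data positions = 0⊕0⊕1⊕1⊕1⊕1⊕1 = 1
p4 (pos 4,5,6,7,12,13,14,15): XOR of data positions = 0⊕0⊕1⊕0⊕1⊕1⊕1 = 0
p8 (pos 8,9,10,11,12,13,14,15): XOR of data positions = 0⊕1⊕1⊕0⊕1⊕1⊕1 = 1
Codeword: 010000110110111

010000110110111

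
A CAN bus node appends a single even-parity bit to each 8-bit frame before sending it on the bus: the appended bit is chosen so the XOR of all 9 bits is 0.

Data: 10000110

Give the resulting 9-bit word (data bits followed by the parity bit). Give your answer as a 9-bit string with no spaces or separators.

XOR of the 8 data bits: 1⊕0⊕0⊕0⊕0⊕1⊕1⊕0 = 1
Parity bit = 1 (so all 9 bits XOR to 0).

100001101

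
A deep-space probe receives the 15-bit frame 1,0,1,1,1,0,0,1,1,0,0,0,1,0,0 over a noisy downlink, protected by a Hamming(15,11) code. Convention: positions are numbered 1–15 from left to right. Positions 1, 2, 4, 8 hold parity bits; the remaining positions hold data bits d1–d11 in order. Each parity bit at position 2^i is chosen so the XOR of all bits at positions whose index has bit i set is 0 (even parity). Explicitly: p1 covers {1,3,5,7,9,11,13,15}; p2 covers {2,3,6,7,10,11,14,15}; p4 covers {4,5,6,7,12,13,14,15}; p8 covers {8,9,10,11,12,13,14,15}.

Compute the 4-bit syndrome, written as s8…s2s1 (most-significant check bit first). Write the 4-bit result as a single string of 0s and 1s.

s1 (pos 1,3,5,7,9,11,13,15): 1⊕1⊕1⊕0⊕1⊕0⊕1⊕0 = 1
s2 (pos 2,3,6,7,10,11,14,15): 0⊕1⊕0⊕0⊕0⊕0⊕0⊕0 = 1
s4 (pos 4,5,6,7,12,13,14,15): 1⊕1⊕0⊕0⊕0⊕1⊕0⊕0 = 1
s8 (pos 8,9,10,11,12,13,14,15): 1⊕1⊕0⊕0⊕0⊕1⊕0⊕0 = 1
Syndrome s8…s1 = 1111 → error at position 15.

1111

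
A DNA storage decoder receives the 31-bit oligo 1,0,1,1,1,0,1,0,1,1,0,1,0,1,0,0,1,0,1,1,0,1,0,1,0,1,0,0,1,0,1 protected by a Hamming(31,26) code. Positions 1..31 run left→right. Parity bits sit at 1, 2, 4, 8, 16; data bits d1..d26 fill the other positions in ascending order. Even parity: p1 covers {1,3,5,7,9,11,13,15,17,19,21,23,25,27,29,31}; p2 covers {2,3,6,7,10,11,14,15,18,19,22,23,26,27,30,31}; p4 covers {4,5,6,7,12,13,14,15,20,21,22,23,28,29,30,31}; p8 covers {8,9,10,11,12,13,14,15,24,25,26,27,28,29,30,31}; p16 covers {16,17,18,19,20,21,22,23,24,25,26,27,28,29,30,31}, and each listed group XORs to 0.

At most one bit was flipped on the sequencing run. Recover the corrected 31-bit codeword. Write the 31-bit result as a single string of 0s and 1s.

s1 (pos 1,3,5,7,9,11,13,15,17,19,21,23,25,27,29,31): 1⊕1⊕1⊕1⊕1⊕0⊕0⊕0⊕1⊕1⊕0⊕0⊕0⊕0⊕1⊕1 = 1
s2 (pos 2,3,6,7,10,11,14,15,18,19,22,23,26,27,30,31): 0⊕1⊕0⊕1⊕1⊕0⊕1⊕0⊕0⊕1⊕1⊕0⊕1⊕0⊕0⊕1 = 0
s4 (pos 4,5,6,7,12,13,14,15,20,21,22,23,28,29,30,31): 1⊕1⊕0⊕1⊕1⊕0⊕1⊕0⊕1⊕0⊕1⊕0⊕0⊕1⊕0⊕1 = 1
s8 (pos 8,9,10,11,12,13,14,15,24,25,26,27,28,29,30,31): 0⊕1⊕1⊕0⊕1⊕0⊕1⊕0⊕1⊕0⊕1⊕0⊕0⊕1⊕0⊕1 = 0
s16 (pos 16,17,18,19,20,21,22,23,24,25,26,27,28,29,30,31): 0⊕1⊕0⊕1⊕1⊕0⊕1⊕0⊕1⊕0⊕1⊕0⊕0⊕1⊕0⊕1 = 0
Syndrome s16…s1 = 00101 → error at position 5.
Flip position 5: 1011101011010100101101010100101 → 1011001011010100101101010100101

1011001011010100101101010100101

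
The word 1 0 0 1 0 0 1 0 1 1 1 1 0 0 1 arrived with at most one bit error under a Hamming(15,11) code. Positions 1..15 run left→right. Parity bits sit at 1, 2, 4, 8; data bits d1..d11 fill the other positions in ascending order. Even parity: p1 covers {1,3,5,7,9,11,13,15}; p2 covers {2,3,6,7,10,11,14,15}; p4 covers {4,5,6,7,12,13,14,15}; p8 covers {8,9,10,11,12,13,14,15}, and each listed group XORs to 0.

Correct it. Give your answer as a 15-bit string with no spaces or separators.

s1 (pos 1,3,5,7,9,11,13,15): 1⊕0⊕0⊕1⊕1⊕1⊕0⊕1 = 1
s2 (pos 2,3,6,7,10,11,14,15): 0⊕0⊕0⊕1⊕1⊕1⊕0⊕1 = 0
s4 (pos 4,5,6,7,12,13,14,15): 1⊕0⊕0⊕1⊕1⊕0⊕0⊕1 = 0
s8 (pos 8,9,10,11,12,13,14,15): 0⊕1⊕1⊕1⊕1⊕0⊕0⊕1 = 1
Syndrome s8…s1 = 1001 → error at position 9.
Flip position 9: 100100101111001 → 100100100111001

100100100111001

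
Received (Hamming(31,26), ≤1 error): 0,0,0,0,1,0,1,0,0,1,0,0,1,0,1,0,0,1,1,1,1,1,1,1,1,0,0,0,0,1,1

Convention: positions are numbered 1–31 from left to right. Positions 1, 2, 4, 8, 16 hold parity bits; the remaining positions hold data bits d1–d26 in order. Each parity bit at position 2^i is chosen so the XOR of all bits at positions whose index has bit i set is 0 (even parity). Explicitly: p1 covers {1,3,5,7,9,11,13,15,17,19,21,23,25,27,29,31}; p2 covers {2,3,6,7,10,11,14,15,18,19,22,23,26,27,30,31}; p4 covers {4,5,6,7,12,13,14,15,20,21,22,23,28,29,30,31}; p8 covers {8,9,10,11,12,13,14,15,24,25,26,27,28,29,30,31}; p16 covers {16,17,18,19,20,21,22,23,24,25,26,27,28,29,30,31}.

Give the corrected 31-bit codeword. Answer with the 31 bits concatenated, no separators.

s1 (pos 1,3,5,7,9,11,13,15,17,19,21,23,25,27,29,31): 0⊕0⊕1⊕1⊕0⊕0⊕1⊕1⊕0⊕1⊕1⊕1⊕1⊕0⊕0⊕1 = 1
s2 (pos 2,3,6,7,10,11,14,15,18,19,22,23,26,27,30,31): 0⊕0⊕0⊕1⊕1⊕0⊕0⊕1⊕1⊕1⊕1⊕1⊕0⊕0⊕1⊕1 = 1
s4 (pos 4,5,6,7,12,13,14,15,20,21,22,23,28,29,30,31): 0⊕1⊕0⊕1⊕0⊕1⊕0⊕1⊕1⊕1⊕1⊕1⊕0⊕0⊕1⊕1 = 0
s8 (pos 8,9,10,11,12,13,14,15,24,25,26,27,28,29,30,31): 0⊕0⊕1⊕0⊕0⊕1⊕0⊕1⊕1⊕1⊕0⊕0⊕0⊕0⊕1⊕1 = 1
s16 (pos 16,17,18,19,20,21,22,23,24,25,26,27,28,29,30,31): 0⊕0⊕1⊕1⊕1⊕1⊕1⊕1⊕1⊕1⊕0⊕0⊕0⊕0⊕1⊕1 = 0
Syndrome s16…s1 = 01011 → error at position 11.
Flip position 11: 0000101001001010011111111000011 → 0000101001101010011111111000011

0000101001101010011111111000011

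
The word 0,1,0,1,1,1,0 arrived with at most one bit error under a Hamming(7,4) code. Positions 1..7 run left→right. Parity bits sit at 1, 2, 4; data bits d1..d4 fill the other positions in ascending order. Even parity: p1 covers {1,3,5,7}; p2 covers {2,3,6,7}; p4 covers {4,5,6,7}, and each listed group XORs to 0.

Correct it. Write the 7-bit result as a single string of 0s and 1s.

s1 (pos 1,3,5,7): 0⊕0⊕1⊕0 = 1
s2 (pos 2,3,6,7): 1⊕0⊕1⊕0 = 0
s4 (pos 4,5,6,7): 1⊕1⊕1⊕0 = 1
Syndrome s4…s1 = 101 → error at position 5.
Flip position 5: 0101110 → 0101010

0101010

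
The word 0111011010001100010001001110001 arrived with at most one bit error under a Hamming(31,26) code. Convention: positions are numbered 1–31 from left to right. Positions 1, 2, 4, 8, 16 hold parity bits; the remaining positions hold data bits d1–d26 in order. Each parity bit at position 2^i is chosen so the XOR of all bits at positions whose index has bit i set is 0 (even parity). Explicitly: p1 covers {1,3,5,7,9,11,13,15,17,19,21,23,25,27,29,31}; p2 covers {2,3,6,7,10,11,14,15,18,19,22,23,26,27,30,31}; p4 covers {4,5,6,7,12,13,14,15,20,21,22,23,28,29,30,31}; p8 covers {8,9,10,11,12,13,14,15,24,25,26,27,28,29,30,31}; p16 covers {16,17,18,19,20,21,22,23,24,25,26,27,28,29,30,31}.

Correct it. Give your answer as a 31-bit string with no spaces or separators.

s1 (pos 1,3,5,7,9,11,13,15,17,19,21,23,25,27,29,31): 0⊕1⊕0⊕1⊕1⊕0⊕1⊕0⊕0⊕0⊕0⊕0⊕1⊕1⊕0⊕1 = 1
s2 (pos 2,3,6,7,10,11,14,15,18,19,22,23,26,27,30,31): 1⊕1⊕1⊕1⊕0⊕0⊕1⊕0⊕1⊕0⊕1⊕0⊕1⊕1⊕0⊕1 = 0
s4 (pos 4,5,6,7,12,13,14,15,20,21,22,23,28,29,30,31): 1⊕0⊕1⊕1⊕0⊕1⊕1⊕0⊕0⊕0⊕1⊕0⊕0⊕0⊕0⊕1 = 1
s8 (pos 8,9,10,11,12,13,14,15,24,25,26,27,28,29,30,31): 0⊕1⊕0⊕0⊕0⊕1⊕1⊕0⊕0⊕1⊕1⊕1⊕0⊕0⊕0⊕1 = 1
s16 (pos 16,17,18,19,20,21,22,23,24,25,26,27,28,29,30,31): 0⊕0⊕1⊕0⊕0⊕0⊕1⊕0⊕0⊕1⊕1⊕1⊕0⊕0⊕0⊕1 = 0
Syndrome s16…s1 = 01101 → error at position 13.
Flip position 13: 0111011010001100010001001110001 → 0111011010000100010001001110001

0111011010000100010001001110001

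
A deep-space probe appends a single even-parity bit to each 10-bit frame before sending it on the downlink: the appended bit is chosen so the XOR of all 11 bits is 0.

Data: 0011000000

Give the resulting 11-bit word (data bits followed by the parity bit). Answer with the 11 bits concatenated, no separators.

00110000000

XOR of the 10 data bits: 0⊕0⊕1⊕1⊕0⊕0⊕0⊕0⊕0⊕0 = 0
Parity bit = 0 (so all 11 bits XOR to 0).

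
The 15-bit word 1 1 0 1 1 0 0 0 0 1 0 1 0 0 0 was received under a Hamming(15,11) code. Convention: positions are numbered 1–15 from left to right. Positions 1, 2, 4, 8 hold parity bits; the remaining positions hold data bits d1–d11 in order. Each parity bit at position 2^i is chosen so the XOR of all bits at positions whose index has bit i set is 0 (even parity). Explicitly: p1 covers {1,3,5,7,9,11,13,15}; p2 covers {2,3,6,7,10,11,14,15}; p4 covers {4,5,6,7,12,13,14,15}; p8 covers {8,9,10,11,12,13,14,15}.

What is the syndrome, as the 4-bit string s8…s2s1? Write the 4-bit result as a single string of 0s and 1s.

s1 (pos 1,3,5,7,9,11,13,15): 1⊕0⊕1⊕0⊕0⊕0⊕0⊕0 = 0
s2 (pos 2,3,6,7,10,11,14,15): 1⊕0⊕0⊕0⊕1⊕0⊕0⊕0 = 0
s4 (pos 4,5,6,7,12,13,14,15): 1⊕1⊕0⊕0⊕1⊕0⊕0⊕0 = 1
s8 (pos 8,9,10,11,12,13,14,15): 0⊕0⊕1⊕0⊕1⊕0⊕0⊕0 = 0
Syndrome s8…s1 = 0100 → error at position 4.

0100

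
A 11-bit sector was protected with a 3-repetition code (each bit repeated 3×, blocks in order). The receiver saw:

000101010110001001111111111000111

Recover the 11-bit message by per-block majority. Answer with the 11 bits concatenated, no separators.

01010011101

Block 1 (000): 0 ones → 0
Block 2 (101): 2 ones → 1
Block 3 (010): 1 one → 0
Block 4 (110): 2 ones → 1
Block 5 (001): 1 one → 0
Block 6 (001): 1 one → 0
Block 7 (111): 3 ones → 1
Block 8 (111): 3 ones → 1
Block 9 (111): 3 ones → 1
Block 10 (000): 0 ones → 0
Block 11 (111): 3 ones → 1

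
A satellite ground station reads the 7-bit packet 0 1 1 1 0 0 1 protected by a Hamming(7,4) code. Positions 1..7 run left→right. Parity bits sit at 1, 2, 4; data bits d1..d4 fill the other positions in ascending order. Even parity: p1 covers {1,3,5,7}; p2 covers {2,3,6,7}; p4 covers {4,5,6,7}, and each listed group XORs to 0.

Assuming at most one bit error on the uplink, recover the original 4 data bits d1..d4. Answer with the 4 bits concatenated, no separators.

1001

s1 (pos 1,3,5,7): 0⊕1⊕0⊕1 = 0
s2 (pos 2,3,6,7): 1⊕1⊕0⊕1 = 1
s4 (pos 4,5,6,7): 1⊕0⊕0⊕1 = 0
Syndrome s4…s1 = 010 → error at position 2.
Flip position 2: 0111001 → 0011001
Read data bits from positions 3,5,6,7: 1001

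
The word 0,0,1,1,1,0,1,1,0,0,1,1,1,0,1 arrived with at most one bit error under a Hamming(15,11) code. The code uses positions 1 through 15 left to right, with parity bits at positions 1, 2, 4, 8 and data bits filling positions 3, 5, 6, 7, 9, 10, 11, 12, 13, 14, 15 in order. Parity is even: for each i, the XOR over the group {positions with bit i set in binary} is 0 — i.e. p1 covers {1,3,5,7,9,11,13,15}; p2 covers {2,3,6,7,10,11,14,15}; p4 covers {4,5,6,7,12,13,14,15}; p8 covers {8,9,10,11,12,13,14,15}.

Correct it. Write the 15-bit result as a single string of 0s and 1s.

s1 (pos 1,3,5,7,9,11,13,15): 0⊕1⊕1⊕1⊕0⊕1⊕1⊕1 = 0
s2 (pos 2,3,6,7,10,11,14,15): 0⊕1⊕0⊕1⊕0⊕1⊕0⊕1 = 0
s4 (pos 4,5,6,7,12,13,14,15): 1⊕1⊕0⊕1⊕1⊕1⊕0⊕1 = 0
s8 (pos 8,9,10,11,12,13,14,15): 1⊕0⊕0⊕1⊕1⊕1⊕0⊕1 = 1
Syndrome s8…s1 = 1000 → error at position 8.
Flip position 8: 001110110011101 → 001110100011101

001110100011101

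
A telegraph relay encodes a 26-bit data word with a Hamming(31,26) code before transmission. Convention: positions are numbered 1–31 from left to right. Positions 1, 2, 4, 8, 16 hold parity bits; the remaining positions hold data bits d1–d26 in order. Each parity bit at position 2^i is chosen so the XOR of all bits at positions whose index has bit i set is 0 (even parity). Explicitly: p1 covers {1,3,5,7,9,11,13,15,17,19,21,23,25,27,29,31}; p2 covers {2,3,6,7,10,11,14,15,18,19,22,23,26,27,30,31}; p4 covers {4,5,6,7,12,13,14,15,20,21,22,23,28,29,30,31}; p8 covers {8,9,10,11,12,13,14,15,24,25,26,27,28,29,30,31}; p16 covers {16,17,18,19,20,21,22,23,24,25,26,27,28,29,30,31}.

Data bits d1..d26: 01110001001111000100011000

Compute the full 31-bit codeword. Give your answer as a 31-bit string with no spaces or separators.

1101111000010010111000100011000

Place data at non-parity positions: p1 p2 0 p4 1 1 1 p8 0 0 0 1 0 0 1 p16 1 1 1 0 0 0 1 0 0 0 1 1 0 0 0
p1 (pos 1,3,5,7,9,11,13,15,17,19,21,23,25,27,29,31): XOR of data positions = 0⊕1⊕1⊕0⊕0⊕0⊕1⊕1⊕1⊕0⊕1⊕0⊕1⊕0⊕0 = 1
p2 (pos 2,3,6,7,10,11,14,15,18,19,22,23,26,27,30,31): XOR of data positions = 0⊕1⊕1⊕0⊕0⊕0⊕1⊕1⊕1⊕0⊕1⊕0⊕1⊕0⊕0 = 1
p4 (pos 4,5,6,7,12,13,14,15,20,21,22,23,28,29,30,31): XOR of data positions = 1⊕1⊕1⊕1⊕0⊕0⊕1⊕0⊕0⊕0⊕1⊕1⊕0⊕0⊕0 = 1
p8 (pos 8,9,10,11,12,13,14,15,24,25,26,27,28,29,30,31): XOR of data positions = 0⊕0⊕0⊕1⊕0⊕0⊕1⊕0⊕0⊕0⊕1⊕1⊕0⊕0⊕0 = 0
p16 (pos 16,17,18,19,20,21,22,23,24,25,26,27,28,29,30,31): XOR of data positions = 1⊕1⊕1⊕0⊕0⊕0⊕1⊕0⊕0⊕0⊕1⊕1⊕0⊕0⊕0 = 0
Codeword: 1101111000010010111000100011000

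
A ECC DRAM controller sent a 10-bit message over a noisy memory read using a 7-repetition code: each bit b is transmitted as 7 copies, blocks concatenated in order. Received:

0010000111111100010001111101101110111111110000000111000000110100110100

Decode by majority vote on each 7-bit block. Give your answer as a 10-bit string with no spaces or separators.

0101110000

Block 1 (0010000): 1 one → 0
Block 2 (1111111): 7 ones → 1
Block 3 (0001000): 1 one → 0
Block 4 (1111101): 6 ones → 1
Block 5 (1011101): 5 ones → 1
Block 6 (1111111): 7 ones → 1
Block 7 (0000000): 0 ones → 0
Block 8 (1110000): 3 ones → 0
Block 9 (0011010): 3 ones → 0
Block 10 (0110100): 3 ones → 0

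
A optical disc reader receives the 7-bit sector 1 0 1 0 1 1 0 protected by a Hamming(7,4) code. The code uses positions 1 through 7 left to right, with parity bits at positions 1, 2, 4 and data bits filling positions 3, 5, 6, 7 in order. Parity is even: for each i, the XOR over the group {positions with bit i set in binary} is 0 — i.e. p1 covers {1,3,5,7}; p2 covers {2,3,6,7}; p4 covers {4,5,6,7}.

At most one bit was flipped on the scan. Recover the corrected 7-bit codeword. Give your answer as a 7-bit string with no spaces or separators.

0010110

s1 (pos 1,3,5,7): 1⊕1⊕1⊕0 = 1
s2 (pos 2,3,6,7): 0⊕1⊕1⊕0 = 0
s4 (pos 4,5,6,7): 0⊕1⊕1⊕0 = 0
Syndrome s4…s1 = 001 → error at position 1.
Flip position 1: 1010110 → 0010110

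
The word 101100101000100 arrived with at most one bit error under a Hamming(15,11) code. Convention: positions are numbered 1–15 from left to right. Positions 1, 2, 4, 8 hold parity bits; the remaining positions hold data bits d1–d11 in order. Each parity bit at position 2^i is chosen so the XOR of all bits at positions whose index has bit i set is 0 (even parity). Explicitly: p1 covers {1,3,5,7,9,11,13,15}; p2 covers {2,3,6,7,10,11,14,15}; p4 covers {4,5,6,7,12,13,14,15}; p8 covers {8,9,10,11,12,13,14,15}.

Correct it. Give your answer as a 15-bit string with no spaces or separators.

s1 (pos 1,3,5,7,9,11,13,15): 1⊕1⊕0⊕1⊕1⊕0⊕1⊕0 = 1
s2 (pos 2,3,6,7,10,11,14,15): 0⊕1⊕0⊕1⊕0⊕0⊕0⊕0 = 0
s4 (pos 4,5,6,7,12,13,14,15): 1⊕0⊕0⊕1⊕0⊕1⊕0⊕0 = 1
s8 (pos 8,9,10,11,12,13,14,15): 0⊕1⊕0⊕0⊕0⊕1⊕0⊕0 = 0
Syndrome s8…s1 = 0101 → error at position 5.
Flip position 5: 101100101000100 → 101110101000100

101110101000100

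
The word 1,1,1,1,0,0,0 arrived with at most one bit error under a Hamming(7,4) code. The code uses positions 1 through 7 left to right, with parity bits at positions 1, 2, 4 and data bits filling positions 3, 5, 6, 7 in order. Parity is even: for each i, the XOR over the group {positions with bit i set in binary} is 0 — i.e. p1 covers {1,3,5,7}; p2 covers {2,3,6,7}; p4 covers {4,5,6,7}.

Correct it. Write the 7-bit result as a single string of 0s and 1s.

1110000

s1 (pos 1,3,5,7): 1⊕1⊕0⊕0 = 0
s2 (pos 2,3,6,7): 1⊕1⊕0⊕0 = 0
s4 (pos 4,5,6,7): 1⊕0⊕0⊕0 = 1
Syndrome s4…s1 = 100 → error at position 4.
Flip position 4: 1111000 → 1110000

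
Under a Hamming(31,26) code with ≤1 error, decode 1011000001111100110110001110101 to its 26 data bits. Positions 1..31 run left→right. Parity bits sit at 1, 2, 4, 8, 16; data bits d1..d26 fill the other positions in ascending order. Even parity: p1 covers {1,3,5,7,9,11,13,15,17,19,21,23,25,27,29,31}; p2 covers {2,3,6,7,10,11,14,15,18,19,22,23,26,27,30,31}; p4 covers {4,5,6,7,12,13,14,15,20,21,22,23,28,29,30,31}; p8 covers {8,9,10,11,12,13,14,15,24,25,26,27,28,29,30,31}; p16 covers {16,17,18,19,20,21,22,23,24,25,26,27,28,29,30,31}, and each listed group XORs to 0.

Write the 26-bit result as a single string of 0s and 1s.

10000111110110110001110101

s1 (pos 1,3,5,7,9,11,13,15,17,19,21,23,25,27,29,31): 1⊕1⊕0⊕0⊕0⊕1⊕1⊕0⊕1⊕0⊕1⊕0⊕1⊕1⊕1⊕1 = 0
s2 (pos 2,3,6,7,10,11,14,15,18,19,22,23,26,27,30,31): 0⊕1⊕0⊕0⊕1⊕1⊕1⊕0⊕1⊕0⊕0⊕0⊕1⊕1⊕0⊕1 = 0
s4 (pos 4,5,6,7,12,13,14,15,20,21,22,23,28,29,30,31): 1⊕0⊕0⊕0⊕1⊕1⊕1⊕0⊕1⊕1⊕0⊕0⊕0⊕1⊕0⊕1 = 0
s8 (pos 8,9,10,11,12,13,14,15,24,25,26,27,28,29,30,31): 0⊕0⊕1⊕1⊕1⊕1⊕1⊕0⊕0⊕1⊕1⊕1⊕0⊕1⊕0⊕1 = 0
s16 (pos 16,17,18,19,20,21,22,23,24,25,26,27,28,29,30,31): 0⊕1⊕1⊕0⊕1⊕1⊕0⊕0⊕0⊕1⊕1⊕1⊕0⊕1⊕0⊕1 = 1
Syndrome s16…s1 = 10000 → error at position 16.
Flip position 16: 1011000001111100110110001110101 → 1011000001111101110110001110101
Read data bits from positions 3,5,6,7,9,10,11,12,13,14,15,17,18,19,20,21,22,23,24,25,26,27,28,29,30,31: 10000111110110110001110101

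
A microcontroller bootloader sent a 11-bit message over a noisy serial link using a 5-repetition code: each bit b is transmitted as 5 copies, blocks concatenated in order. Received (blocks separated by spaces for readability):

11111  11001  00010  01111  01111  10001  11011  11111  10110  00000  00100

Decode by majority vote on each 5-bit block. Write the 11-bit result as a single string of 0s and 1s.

11011011100

Block 1 (11111): 5 ones → 1
Block 2 (11001): 3 ones → 1
Block 3 (00010): 1 one → 0
Block 4 (01111): 4 ones → 1
Block 5 (01111): 4 ones → 1
Block 6 (10001): 2 ones → 0
Block 7 (11011): 4 ones → 1
Block 8 (11111): 5 ones → 1
Block 9 (10110): 3 ones → 1
Block 10 (00000): 0 ones → 0
Block 11 (00100): 1 one → 0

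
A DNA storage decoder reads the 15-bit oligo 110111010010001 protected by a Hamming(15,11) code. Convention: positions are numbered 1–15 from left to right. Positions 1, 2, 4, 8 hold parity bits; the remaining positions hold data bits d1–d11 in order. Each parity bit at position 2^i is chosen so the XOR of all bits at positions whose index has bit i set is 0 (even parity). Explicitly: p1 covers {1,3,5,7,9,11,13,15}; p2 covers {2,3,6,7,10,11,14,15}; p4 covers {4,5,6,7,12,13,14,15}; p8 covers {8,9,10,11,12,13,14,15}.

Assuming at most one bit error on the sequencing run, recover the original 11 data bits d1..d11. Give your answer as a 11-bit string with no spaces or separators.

01100010001

s1 (pos 1,3,5,7,9,11,13,15): 1⊕0⊕1⊕0⊕0⊕1⊕0⊕1 = 0
s2 (pos 2,3,6,7,10,11,14,15): 1⊕0⊕1⊕0⊕0⊕1⊕0⊕1 = 0
s4 (pos 4,5,6,7,12,13,14,15): 1⊕1⊕1⊕0⊕0⊕0⊕0⊕1 = 0
s8 (pos 8,9,10,11,12,13,14,15): 1⊕0⊕0⊕1⊕0⊕0⊕0⊕1 = 1
Syndrome s8…s1 = 1000 → error at position 8.
Flip position 8: 110111010010001 → 110111000010001
Read data bits from positions 3,5,6,7,9,10,11,12,13,14,15: 01100010001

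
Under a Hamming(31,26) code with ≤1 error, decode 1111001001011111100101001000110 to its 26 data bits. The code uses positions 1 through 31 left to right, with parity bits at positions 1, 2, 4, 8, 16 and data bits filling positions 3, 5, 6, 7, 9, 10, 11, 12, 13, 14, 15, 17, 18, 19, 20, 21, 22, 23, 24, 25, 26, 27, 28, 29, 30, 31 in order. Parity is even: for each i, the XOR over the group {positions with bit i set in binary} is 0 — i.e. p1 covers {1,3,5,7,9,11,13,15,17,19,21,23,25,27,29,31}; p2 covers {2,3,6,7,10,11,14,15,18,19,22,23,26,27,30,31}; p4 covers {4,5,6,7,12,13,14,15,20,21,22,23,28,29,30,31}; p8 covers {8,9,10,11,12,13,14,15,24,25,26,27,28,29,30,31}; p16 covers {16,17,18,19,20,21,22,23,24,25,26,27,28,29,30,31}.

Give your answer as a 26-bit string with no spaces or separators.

s1 (pos 1,3,5,7,9,11,13,15,17,19,21,23,25,27,29,31): 1⊕1⊕0⊕1⊕0⊕0⊕1⊕1⊕1⊕0⊕0⊕0⊕1⊕0⊕1⊕0 = 0
s2 (pos 2,3,6,7,10,11,14,15,18,19,22,23,26,27,30,31): 1⊕1⊕0⊕1⊕1⊕0⊕1⊕1⊕0⊕0⊕1⊕0⊕0⊕0⊕1⊕0 = 0
s4 (pos 4,5,6,7,12,13,14,15,20,21,22,23,28,29,30,31): 1⊕0⊕0⊕1⊕1⊕1⊕1⊕1⊕1⊕0⊕1⊕0⊕0⊕1⊕1⊕0 = 0
s8 (pos 8,9,10,11,12,13,14,15,24,25,26,27,28,29,30,31): 0⊕0⊕1⊕0⊕1⊕1⊕1⊕1⊕0⊕1⊕0⊕0⊕0⊕1⊕1⊕0 = 0
s16 (pos 16,17,18,19,20,21,22,23,24,25,26,27,28,29,30,31): 1⊕1⊕0⊕0⊕1⊕0⊕1⊕0⊕0⊕1⊕0⊕0⊕0⊕1⊕1⊕0 = 1
Syndrome s16…s1 = 10000 → error at position 16.
Flip position 16: 1111001001011111100101001000110 → 1111001001011110100101001000110
Read data bits from positions 3,5,6,7,9,10,11,12,13,14,15,17,18,19,20,21,22,23,24,25,26,27,28,29,30,31: 10010101111100101001000110

10010101111100101001000110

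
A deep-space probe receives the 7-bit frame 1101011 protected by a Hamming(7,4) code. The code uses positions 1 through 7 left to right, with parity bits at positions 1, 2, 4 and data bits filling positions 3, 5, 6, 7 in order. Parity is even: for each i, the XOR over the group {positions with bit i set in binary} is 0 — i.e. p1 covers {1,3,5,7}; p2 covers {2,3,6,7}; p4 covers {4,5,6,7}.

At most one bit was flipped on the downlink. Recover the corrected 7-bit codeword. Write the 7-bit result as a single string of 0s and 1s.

1101001

s1 (pos 1,3,5,7): 1⊕0⊕0⊕1 = 0
s2 (pos 2,3,6,7): 1⊕0⊕1⊕1 = 1
s4 (pos 4,5,6,7): 1⊕0⊕1⊕1 = 1
Syndrome s4…s1 = 110 → error at position 6.
Flip position 6: 1101011 → 1101001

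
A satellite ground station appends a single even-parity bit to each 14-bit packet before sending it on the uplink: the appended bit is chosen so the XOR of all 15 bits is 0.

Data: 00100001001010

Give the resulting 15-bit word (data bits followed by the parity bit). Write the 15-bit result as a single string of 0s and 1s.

XOR of the 14 data bits: 0⊕0⊕1⊕0⊕0⊕0⊕0⊕1⊕0⊕0⊕1⊕0⊕1⊕0 = 0
Parity bit = 0 (so all 15 bits XOR to 0).

001000010010100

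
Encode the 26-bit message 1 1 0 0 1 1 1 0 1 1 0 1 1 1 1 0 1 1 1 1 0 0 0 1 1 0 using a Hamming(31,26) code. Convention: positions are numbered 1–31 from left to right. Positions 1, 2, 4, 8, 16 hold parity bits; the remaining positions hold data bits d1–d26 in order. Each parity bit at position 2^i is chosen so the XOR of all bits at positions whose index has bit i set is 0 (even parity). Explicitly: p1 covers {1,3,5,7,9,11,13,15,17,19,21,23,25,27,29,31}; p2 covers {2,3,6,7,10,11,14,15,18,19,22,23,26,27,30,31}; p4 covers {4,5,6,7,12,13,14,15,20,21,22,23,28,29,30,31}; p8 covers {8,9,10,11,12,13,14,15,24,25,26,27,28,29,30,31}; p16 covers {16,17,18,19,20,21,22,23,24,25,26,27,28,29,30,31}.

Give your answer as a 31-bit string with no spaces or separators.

Place data at non-parity positions: p1 p2 1 p4 1 0 0 p8 1 1 1 0 1 1 0 p16 1 1 1 1 0 1 1 1 1 0 0 0 1 1 0
p1 (pos 1,3,5,7,9,11,13,15,17,19,21,23,25,27,29,31): XOR of data positions = 1⊕1⊕0⊕1⊕1⊕1⊕0⊕1⊕1⊕0⊕1⊕1⊕0⊕1⊕0 = 0
p2 (pos 2,3,6,7,10,11,14,15,18,19,22,23,26,27,30,31): XOR of data positions = 1⊕0⊕0⊕1⊕1⊕1⊕0⊕1⊕1⊕1⊕1⊕0⊕0⊕1⊕0 = 1
p4 (pos 4,5,6,7,12,13,14,15,20,21,22,23,28,29,30,31): XOR of data positions = 1⊕0⊕0⊕0⊕1⊕1⊕0⊕1⊕0⊕1⊕1⊕0⊕1⊕1⊕0 = 0
p8 (pos 8,9,10,11,12,13,14,15,24,25,26,27,28,29,30,31): XOR of data positions = 1⊕1⊕1⊕0⊕1⊕1⊕0⊕1⊕1⊕0⊕0⊕0⊕1⊕1⊕0 = 1
p16 (pos 16,17,18,19,20,21,22,23,24,25,26,27,28,29,30,31): XOR of data positions = 1⊕1⊕1⊕1⊕0⊕1⊕1⊕1⊕1⊕0⊕0⊕0⊕1⊕1⊕0 = 0
Codeword: 0110100111101100111101111000110

0110100111101100111101111000110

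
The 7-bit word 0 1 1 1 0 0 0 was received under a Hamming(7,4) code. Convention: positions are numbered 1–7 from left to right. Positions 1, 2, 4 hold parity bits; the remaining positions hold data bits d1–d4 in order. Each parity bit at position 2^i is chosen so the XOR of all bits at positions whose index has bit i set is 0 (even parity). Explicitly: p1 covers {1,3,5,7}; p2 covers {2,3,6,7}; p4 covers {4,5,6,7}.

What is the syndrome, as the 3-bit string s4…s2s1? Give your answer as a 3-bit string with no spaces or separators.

s1 (pos 1,3,5,7): 0⊕1⊕0⊕0 = 1
s2 (pos 2,3,6,7): 1⊕1⊕0⊕0 = 0
s4 (pos 4,5,6,7): 1⊕0⊕0⊕0 = 1
Syndrome s4…s1 = 101 → error at position 5.

101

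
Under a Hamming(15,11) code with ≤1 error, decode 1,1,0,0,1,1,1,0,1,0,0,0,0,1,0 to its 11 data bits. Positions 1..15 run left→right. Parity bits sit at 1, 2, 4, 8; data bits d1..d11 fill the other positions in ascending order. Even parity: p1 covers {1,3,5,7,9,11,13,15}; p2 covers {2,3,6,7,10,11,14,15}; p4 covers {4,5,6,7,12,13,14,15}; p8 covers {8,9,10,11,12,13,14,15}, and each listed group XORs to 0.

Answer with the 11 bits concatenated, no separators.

s1 (pos 1,3,5,7,9,11,13,15): 1⊕0⊕1⊕1⊕1⊕0⊕0⊕0 = 0
s2 (pos 2,3,6,7,10,11,14,15): 1⊕0⊕1⊕1⊕0⊕0⊕1⊕0 = 0
s4 (pos 4,5,6,7,12,13,14,15): 0⊕1⊕1⊕1⊕0⊕0⊕1⊕0 = 0
s8 (pos 8,9,10,11,12,13,14,15): 0⊕1⊕0⊕0⊕0⊕0⊕1⊕0 = 0
Syndrome s8…s1 = 0000 → no error.
Read data bits from positions 3,5,6,7,9,10,11,12,13,14,15: 01111000010

01111000010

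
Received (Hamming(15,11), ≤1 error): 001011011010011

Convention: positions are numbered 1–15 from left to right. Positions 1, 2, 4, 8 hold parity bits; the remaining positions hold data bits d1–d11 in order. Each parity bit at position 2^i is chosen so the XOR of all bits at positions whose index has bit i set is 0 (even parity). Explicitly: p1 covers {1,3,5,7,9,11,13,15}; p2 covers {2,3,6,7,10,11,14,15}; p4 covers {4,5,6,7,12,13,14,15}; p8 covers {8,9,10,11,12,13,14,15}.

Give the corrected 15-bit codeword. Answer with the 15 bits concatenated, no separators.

001011011000011

s1 (pos 1,3,5,7,9,11,13,15): 0⊕1⊕1⊕0⊕1⊕1⊕0⊕1 = 1
s2 (pos 2,3,6,7,10,11,14,15): 0⊕1⊕1⊕0⊕0⊕1⊕1⊕1 = 1
s4 (pos 4,5,6,7,12,13,14,15): 0⊕1⊕1⊕0⊕0⊕0⊕1⊕1 = 0
s8 (pos 8,9,10,11,12,13,14,15): 1⊕1⊕0⊕1⊕0⊕0⊕1⊕1 = 1
Syndrome s8…s1 = 1011 → error at position 11.
Flip position 11: 001011011010011 → 001011011000011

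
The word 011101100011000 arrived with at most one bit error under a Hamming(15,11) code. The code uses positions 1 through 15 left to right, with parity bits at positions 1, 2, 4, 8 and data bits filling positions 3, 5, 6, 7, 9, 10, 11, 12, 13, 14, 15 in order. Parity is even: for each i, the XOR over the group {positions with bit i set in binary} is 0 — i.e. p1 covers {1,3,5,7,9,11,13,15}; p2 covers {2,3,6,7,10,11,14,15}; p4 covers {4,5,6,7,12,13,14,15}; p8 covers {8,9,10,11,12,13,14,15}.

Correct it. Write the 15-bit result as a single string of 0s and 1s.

010101100011000

s1 (pos 1,3,5,7,9,11,13,15): 0⊕1⊕0⊕1⊕0⊕1⊕0⊕0 = 1
s2 (pos 2,3,6,7,10,11,14,15): 1⊕1⊕1⊕1⊕0⊕1⊕0⊕0 = 1
s4 (pos 4,5,6,7,12,13,14,15): 1⊕0⊕1⊕1⊕1⊕0⊕0⊕0 = 0
s8 (pos 8,9,10,11,12,13,14,15): 0⊕0⊕0⊕1⊕1⊕0⊕0⊕0 = 0
Syndrome s8…s1 = 0011 → error at position 3.
Flip position 3: 011101100011000 → 010101100011000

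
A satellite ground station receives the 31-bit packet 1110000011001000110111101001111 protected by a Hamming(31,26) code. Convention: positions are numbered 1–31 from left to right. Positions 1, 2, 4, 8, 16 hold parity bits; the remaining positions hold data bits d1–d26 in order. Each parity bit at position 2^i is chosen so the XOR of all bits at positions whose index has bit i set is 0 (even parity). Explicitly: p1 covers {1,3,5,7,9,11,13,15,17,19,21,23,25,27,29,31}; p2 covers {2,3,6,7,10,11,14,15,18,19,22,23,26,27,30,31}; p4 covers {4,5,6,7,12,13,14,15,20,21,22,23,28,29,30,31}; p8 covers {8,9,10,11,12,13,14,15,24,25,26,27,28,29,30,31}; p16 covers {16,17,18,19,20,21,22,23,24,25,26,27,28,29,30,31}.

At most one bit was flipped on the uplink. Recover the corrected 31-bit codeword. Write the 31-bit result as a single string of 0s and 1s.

1110000011001000110011101001111

s1 (pos 1,3,5,7,9,11,13,15,17,19,21,23,25,27,29,31): 1⊕1⊕0⊕0⊕1⊕0⊕1⊕0⊕1⊕0⊕1⊕1⊕1⊕0⊕1⊕1 = 0
s2 (pos 2,3,6,7,10,11,14,15,18,19,22,23,26,27,30,31): 1⊕1⊕0⊕0⊕1⊕0⊕0⊕0⊕1⊕0⊕1⊕1⊕0⊕0⊕1⊕1 = 0
s4 (pos 4,5,6,7,12,13,14,15,20,21,22,23,28,29,30,31): 0⊕0⊕0⊕0⊕0⊕1⊕0⊕0⊕1⊕1⊕1⊕1⊕1⊕1⊕1⊕1 = 1
s8 (pos 8,9,10,11,12,13,14,15,24,25,26,27,28,29,30,31): 0⊕1⊕1⊕0⊕0⊕1⊕0⊕0⊕0⊕1⊕0⊕0⊕1⊕1⊕1⊕1 = 0
s16 (pos 16,17,18,19,20,21,22,23,24,25,26,27,28,29,30,31): 0⊕1⊕1⊕0⊕1⊕1⊕1⊕1⊕0⊕1⊕0⊕0⊕1⊕1⊕1⊕1 = 1
Syndrome s16…s1 = 10100 → error at position 20.
Flip position 20: 1110000011001000110111101001111 → 1110000011001000110011101001111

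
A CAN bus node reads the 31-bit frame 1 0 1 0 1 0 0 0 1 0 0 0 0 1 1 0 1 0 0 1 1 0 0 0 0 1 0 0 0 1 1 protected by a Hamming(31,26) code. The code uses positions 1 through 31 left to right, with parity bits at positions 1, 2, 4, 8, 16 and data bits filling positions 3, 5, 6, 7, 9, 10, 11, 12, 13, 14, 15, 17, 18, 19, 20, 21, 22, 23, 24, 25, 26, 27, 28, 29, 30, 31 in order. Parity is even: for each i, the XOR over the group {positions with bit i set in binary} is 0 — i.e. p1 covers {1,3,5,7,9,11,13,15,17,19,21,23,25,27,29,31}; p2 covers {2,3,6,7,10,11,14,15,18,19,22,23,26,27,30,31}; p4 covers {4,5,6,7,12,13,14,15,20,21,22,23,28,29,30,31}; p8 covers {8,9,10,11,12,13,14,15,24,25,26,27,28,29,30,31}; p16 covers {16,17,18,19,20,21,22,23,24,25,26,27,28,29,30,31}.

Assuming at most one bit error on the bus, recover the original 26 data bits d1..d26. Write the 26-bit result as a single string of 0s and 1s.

11001000011100110000100011

s1 (pos 1,3,5,7,9,11,13,15,17,19,21,23,25,27,29,31): 1⊕1⊕1⊕0⊕1⊕0⊕0⊕1⊕1⊕0⊕1⊕0⊕0⊕0⊕0⊕1 = 0
s2 (pos 2,3,6,7,10,11,14,15,18,19,22,23,26,27,30,31): 0⊕1⊕0⊕0⊕0⊕0⊕1⊕1⊕0⊕0⊕0⊕0⊕1⊕0⊕1⊕1 = 0
s4 (pos 4,5,6,7,12,13,14,15,20,21,22,23,28,29,30,31): 0⊕1⊕0⊕0⊕0⊕0⊕1⊕1⊕1⊕1⊕0⊕0⊕0⊕0⊕1⊕1 = 1
s8 (pos 8,9,10,11,12,13,14,15,24,25,26,27,28,29,30,31): 0⊕1⊕0⊕0⊕0⊕0⊕1⊕1⊕0⊕0⊕1⊕0⊕0⊕0⊕1⊕1 = 0
s16 (pos 16,17,18,19,20,21,22,23,24,25,26,27,28,29,30,31): 0⊕1⊕0⊕0⊕1⊕1⊕0⊕0⊕0⊕0⊕1⊕0⊕0⊕0⊕1⊕1 = 0
Syndrome s16…s1 = 00100 → error at position 4.
Flip position 4: 1010100010000110100110000100011 → 1011100010000110100110000100011
Read data bits from positions 3,5,6,7,9,10,11,12,13,14,15,17,18,19,20,21,22,23,24,25,26,27,28,29,30,31: 11001000011100110000100011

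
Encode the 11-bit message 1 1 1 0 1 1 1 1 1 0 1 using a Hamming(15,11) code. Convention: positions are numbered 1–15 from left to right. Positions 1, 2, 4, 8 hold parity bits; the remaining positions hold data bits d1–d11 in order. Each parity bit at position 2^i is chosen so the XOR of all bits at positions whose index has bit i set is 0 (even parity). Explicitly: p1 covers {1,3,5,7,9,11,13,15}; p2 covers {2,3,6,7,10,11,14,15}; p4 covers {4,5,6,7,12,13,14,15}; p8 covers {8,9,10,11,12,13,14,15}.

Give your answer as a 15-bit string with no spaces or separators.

Place data at non-parity positions: p1 p2 1 p4 1 1 0 p8 1 1 1 1 1 0 1
p1 (pos 1,3,5,7,9,11,13,15): XOR of data positions = 1⊕1⊕0⊕1⊕1⊕1⊕1 = 0
p2 (pos 2,3,6,7,10,11,14,15): XOR of data positions = 1⊕1⊕0⊕1⊕1⊕0⊕1 = 1
p4 (pos 4,5,6,7,12,13,14,15): XOR of data positions = 1⊕1⊕0⊕1⊕1⊕0⊕1 = 1
p8 (pos 8,9,10,11,12,13,14,15): XOR of data positions = 1⊕1⊕1⊕1⊕1⊕0⊕1 = 0
Codeword: 011111001111101

011111001111101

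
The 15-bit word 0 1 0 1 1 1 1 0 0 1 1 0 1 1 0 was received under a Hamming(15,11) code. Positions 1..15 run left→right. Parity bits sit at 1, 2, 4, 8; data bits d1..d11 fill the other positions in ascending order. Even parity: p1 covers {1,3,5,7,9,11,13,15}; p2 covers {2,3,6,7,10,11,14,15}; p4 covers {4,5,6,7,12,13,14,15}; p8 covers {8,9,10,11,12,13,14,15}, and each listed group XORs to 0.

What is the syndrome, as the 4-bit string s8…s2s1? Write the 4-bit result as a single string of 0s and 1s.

s1 (pos 1,3,5,7,9,11,13,15): 0⊕0⊕1⊕1⊕0⊕1⊕1⊕0 = 0
s2 (pos 2,3,6,7,10,11,14,15): 1⊕0⊕1⊕1⊕1⊕1⊕1⊕0 = 0
s4 (pos 4,5,6,7,12,13,14,15): 1⊕1⊕1⊕1⊕0⊕1⊕1⊕0 = 0
s8 (pos 8,9,10,11,12,13,14,15): 0⊕0⊕1⊕1⊕0⊕1⊕1⊕0 = 0
Syndrome s8…s1 = 0000 → no error.

0000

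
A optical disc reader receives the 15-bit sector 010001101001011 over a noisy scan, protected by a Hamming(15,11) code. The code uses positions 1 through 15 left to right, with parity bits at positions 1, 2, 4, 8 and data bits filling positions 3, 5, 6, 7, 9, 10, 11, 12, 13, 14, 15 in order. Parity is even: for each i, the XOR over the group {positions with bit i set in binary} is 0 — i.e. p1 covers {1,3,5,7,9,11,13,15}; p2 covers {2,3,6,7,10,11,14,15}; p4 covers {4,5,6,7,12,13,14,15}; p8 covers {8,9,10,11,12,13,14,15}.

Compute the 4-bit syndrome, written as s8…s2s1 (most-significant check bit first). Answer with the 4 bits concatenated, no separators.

0111

s1 (pos 1,3,5,7,9,11,13,15): 0⊕0⊕0⊕1⊕1⊕0⊕0⊕1 = 1
s2 (pos 2,3,6,7,10,11,14,15): 1⊕0⊕1⊕1⊕0⊕0⊕1⊕1 = 1
s4 (pos 4,5,6,7,12,13,14,15): 0⊕0⊕1⊕1⊕1⊕0⊕1⊕1 = 1
s8 (pos 8,9,10,11,12,13,14,15): 0⊕1⊕0⊕0⊕1⊕0⊕1⊕1 = 0
Syndrome s8…s1 = 0111 → error at position 7.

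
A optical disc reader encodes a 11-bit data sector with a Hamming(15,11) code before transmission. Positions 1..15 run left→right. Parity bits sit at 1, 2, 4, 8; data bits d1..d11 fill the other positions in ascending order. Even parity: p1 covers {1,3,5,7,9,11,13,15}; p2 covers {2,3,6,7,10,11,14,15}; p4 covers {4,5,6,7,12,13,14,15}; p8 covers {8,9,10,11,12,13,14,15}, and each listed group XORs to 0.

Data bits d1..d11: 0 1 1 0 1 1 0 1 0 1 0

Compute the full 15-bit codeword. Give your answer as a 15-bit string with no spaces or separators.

010011001101010

Place data at non-parity positions: p1 p2 0 p4 1 1 0 p8 1 1 0 1 0 1 0
p1 (pos 1,3,5,7,9,11,13,15): XOR of data positions = 0⊕1⊕0⊕1⊕0⊕0⊕0 = 0
p2 (pos 2,3,6,7,10,11,14,15): XOR of data positions = 0⊕1⊕0⊕1⊕0⊕1⊕0 = 1
p4 (pos 4,5,6,7,12,13,14,15): XOR of data positions = 1⊕1⊕0⊕1⊕0⊕1⊕0 = 0
p8 (pos 8,9,10,11,12,13,14,15): XOR of data positions = 1⊕1⊕0⊕1⊕0⊕1⊕0 = 0
Codeword: 010011001101010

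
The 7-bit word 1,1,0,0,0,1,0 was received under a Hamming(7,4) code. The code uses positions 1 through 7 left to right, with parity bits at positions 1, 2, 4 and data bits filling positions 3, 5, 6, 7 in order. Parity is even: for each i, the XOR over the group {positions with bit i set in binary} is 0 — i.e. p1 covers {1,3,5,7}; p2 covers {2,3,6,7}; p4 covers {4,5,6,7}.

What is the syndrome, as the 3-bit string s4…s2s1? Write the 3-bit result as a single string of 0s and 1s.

101

s1 (pos 1,3,5,7): 1⊕0⊕0⊕0 = 1
s2 (pos 2,3,6,7): 1⊕0⊕1⊕0 = 0
s4 (pos 4,5,6,7): 0⊕0⊕1⊕0 = 1
Syndrome s4…s1 = 101 → error at position 5.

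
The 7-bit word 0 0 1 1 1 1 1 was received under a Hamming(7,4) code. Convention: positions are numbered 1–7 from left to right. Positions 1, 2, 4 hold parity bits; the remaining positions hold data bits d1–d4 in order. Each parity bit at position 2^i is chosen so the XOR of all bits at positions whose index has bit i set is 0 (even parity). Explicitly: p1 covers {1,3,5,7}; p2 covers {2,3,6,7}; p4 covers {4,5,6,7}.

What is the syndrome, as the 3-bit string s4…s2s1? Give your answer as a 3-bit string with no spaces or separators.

011

s1 (pos 1,3,5,7): 0⊕1⊕1⊕1 = 1
s2 (pos 2,3,6,7): 0⊕1⊕1⊕1 = 1
s4 (pos 4,5,6,7): 1⊕1⊕1⊕1 = 0
Syndrome s4…s1 = 011 → error at position 3.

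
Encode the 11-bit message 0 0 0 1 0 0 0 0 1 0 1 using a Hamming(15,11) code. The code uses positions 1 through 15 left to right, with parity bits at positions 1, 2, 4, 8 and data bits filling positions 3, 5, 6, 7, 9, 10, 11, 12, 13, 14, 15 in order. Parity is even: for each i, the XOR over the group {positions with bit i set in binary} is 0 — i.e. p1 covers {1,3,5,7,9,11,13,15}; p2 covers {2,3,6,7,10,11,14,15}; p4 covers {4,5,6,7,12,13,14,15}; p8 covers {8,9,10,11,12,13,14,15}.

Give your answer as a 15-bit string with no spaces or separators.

100100100000101

Place data at non-parity positions: p1 p2 0 p4 0 0 1 p8 0 0 0 0 1 0 1
p1 (pos 1,3,5,7,9,11,13,15): XOR of data positions = 0⊕0⊕1⊕0⊕0⊕1⊕1 = 1
p2 (pos 2,3,6,7,10,11,14,15): XOR of data positions = 0⊕0⊕1⊕0⊕0⊕0⊕1 = 0
p4 (pos 4,5,6,7,12,13,14,15): XOR of data positions = 0⊕0⊕1⊕0⊕1⊕0⊕1 = 1
p8 (pos 8,9,10,11,12,13,14,15): XOR of data positions = 0⊕0⊕0⊕0⊕1⊕0⊕1 = 0
Codeword: 100100100000101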